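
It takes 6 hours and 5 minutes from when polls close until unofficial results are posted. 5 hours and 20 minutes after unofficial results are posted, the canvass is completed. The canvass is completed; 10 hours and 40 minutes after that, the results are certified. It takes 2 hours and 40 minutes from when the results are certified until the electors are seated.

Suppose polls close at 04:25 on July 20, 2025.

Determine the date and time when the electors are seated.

Polls close: 04:25 Jul 20, 2025.
Unofficial results are posted: 04:25 Jul 20, 2025 + 6h05m = 10:30 Jul 20, 2025.
The canvass is completed: 10:30 Jul 20, 2025 + 5h20m = 15:50 Jul 20, 2025.
The results are certified: 15:50 Jul 20, 2025 + 10h40m = 02:30 Jul 21, 2025.
The electors are seated: 02:30 Jul 21, 2025 + 2h40m = 05:10 Jul 21, 2025.

05:10 on July 21, 2025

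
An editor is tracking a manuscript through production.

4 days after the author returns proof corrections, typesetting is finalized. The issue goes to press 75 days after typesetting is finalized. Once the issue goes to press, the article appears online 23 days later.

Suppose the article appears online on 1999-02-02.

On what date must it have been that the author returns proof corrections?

The article appears online: Feb 2, 1999.
The issue goes to press: Feb 2, 1999 − 23 days = Jan 10, 1999.
Typesetting is finalized: Jan 10, 1999 − 75 days = Oct 27, 1998.
The author returns proof corrections: Oct 27, 1998 − 4 days = Oct 23, 1998.

1998-10-23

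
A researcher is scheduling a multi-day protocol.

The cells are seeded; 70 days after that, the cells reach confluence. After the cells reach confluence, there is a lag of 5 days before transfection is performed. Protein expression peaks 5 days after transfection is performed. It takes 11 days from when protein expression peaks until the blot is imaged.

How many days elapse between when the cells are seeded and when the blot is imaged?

Causal path: the cells are seeded → the cells reach confluence → transfection is performed → protein expression peaks → the blot is imaged.
Total delay along the path: 70 + 5 + 5 + 11 = 91 days.

91 days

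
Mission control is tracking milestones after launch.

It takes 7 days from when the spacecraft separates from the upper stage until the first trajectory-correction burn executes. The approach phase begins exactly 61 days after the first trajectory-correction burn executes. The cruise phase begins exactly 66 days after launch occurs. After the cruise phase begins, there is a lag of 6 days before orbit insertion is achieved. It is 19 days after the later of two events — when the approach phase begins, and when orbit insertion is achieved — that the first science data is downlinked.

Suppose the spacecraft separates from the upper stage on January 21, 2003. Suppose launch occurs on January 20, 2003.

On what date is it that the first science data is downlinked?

The spacecraft separates from the upper stage: Jan 21, 2003.
The first trajectory-correction burn executes: Jan 21, 2003 + 7 days = Jan 28, 2003.
The approach phase begins: Jan 28, 2003 + 61 days = Mar 30, 2003.
Launch occurs: Jan 20, 2003.
The cruise phase begins: Jan 20, 2003 + 66 days = Mar 27, 2003.
Orbit insertion is achieved: Mar 27, 2003 + 6 days = Apr 2, 2003.
Both prerequisites met — the approach phase begins (Mar 30, 2003), orbit insertion is achieved (Apr 2, 2003); the later is Apr 2, 2003.
The first science data is downlinked: Apr 2, 2003 + 19 days = Apr 21, 2003.

April 21, 2003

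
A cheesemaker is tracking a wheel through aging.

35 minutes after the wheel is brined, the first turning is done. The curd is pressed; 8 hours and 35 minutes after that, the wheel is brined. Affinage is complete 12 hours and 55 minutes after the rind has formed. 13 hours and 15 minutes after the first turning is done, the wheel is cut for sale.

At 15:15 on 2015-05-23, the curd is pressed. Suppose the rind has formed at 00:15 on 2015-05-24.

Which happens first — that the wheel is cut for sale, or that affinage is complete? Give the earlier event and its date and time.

The curd is pressed: 15:15 May 23, 2015.
The wheel is brined: 15:15 May 23, 2015 + 8h35m = 23:50 May 23, 2015.
The first turning is done: 23:50 May 23, 2015 + 35m = 00:25 May 24, 2015.
The wheel is cut for sale: 00:25 May 24, 2015 + 13h15m = 13:40 May 24, 2015.
The rind has formed: 00:15 May 24, 2015.
Affinage is complete: 00:15 May 24, 2015 + 12h55m = 13:10 May 24, 2015.
Comparing: the wheel is cut for sale at 13:40 May 24, 2015 vs affinage is complete at 13:10 May 24, 2015. Earlier: affinage is complete.

Affinage is complete — 13:10 on 2015-05-24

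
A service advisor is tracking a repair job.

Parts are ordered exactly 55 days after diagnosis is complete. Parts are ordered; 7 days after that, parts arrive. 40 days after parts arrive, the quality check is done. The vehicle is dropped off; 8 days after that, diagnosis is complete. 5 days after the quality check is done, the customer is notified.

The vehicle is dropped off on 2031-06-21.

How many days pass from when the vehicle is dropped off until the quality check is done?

Causal path: the vehicle is dropped off → diagnosis is complete → parts are ordered → parts arrive → the quality check is done.
Total delay along the path: 8 + 55 + 7 + 40 = 110 days.

110 days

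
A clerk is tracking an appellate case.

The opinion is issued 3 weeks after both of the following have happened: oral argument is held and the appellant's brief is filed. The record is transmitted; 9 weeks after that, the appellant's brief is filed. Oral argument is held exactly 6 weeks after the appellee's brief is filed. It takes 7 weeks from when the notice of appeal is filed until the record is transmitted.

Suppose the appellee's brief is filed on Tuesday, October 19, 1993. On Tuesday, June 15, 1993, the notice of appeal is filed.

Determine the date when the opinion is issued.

The appellee's brief is filed: Oct 19, 1993.
Oral argument is held: Oct 19, 1993 + 6 weeks = Nov 30, 1993.
The notice of appeal is filed: Jun 15, 1993.
The record is transmitted: Jun 15, 1993 + 7 weeks = Aug 3, 1993.
The appellant's brief is filed: Aug 3, 1993 + 9 weeks = Oct 5, 1993.
Both prerequisites met — oral argument is held (Nov 30, 1993), the appellant's brief is filed (Oct 5, 1993); the later is Nov 30, 1993.
The opinion is issued: Nov 30, 1993 + 3 weeks = Dec 21, 1993.

Tuesday, December 21, 1993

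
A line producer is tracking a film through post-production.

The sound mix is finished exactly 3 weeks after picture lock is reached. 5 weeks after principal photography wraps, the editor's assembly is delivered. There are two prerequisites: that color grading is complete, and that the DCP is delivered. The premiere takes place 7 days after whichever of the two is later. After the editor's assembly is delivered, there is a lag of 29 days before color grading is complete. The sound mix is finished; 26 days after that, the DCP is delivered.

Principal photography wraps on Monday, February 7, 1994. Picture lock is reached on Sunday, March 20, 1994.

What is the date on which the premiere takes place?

Friday, May 13, 1994

Principal photography wraps: Feb 7, 1994.
The editor's assembly is delivered: Feb 7, 1994 + 5 weeks = Mar 14, 1994.
Color grading is complete: Mar 14, 1994 + 29 days = Apr 12, 1994.
Picture lock is reached: Mar 20, 1994.
The sound mix is finished: Mar 20, 1994 + 3 weeks = Apr 10, 1994.
The DCP is delivered: Apr 10, 1994 + 26 days = May 6, 1994.
Both prerequisites met — color grading is complete (Apr 12, 1994), the DCP is delivered (May 6, 1994); the later is May 6, 1994.
The premiere takes place: May 6, 1994 + 7 days = May 13, 1994.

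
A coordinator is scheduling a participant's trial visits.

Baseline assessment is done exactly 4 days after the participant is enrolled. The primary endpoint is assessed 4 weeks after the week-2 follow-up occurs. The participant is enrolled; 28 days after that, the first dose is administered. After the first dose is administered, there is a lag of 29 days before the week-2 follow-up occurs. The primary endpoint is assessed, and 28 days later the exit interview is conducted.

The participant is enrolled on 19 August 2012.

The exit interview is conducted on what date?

10 December 2012

The participant is enrolled: Aug 19, 2012.
The first dose is administered: Aug 19, 2012 + 28 days = Sep 16, 2012.
The week-2 follow-up occurs: Sep 16, 2012 + 29 days = Oct 15, 2012.
The primary endpoint is assessed: Oct 15, 2012 + 4 weeks = Nov 12, 2012.
The exit interview is conducted: Nov 12, 2012 + 28 days = Dec 10, 2012.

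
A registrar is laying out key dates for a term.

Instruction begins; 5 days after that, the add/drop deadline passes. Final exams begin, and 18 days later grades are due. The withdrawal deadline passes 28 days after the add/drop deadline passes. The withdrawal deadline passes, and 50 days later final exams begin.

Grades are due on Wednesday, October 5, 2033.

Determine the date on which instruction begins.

Sunday, June 26, 2033

Grades are due: Oct 5, 2033.
Final exams begin: Oct 5, 2033 − 18 days = Sep 17, 2033.
The withdrawal deadline passes: Sep 17, 2033 − 50 days = Jul 29, 2033.
The add/drop deadline passes: Jul 29, 2033 − 28 days = Jul 1, 2033.
Instruction begins: Jul 1, 2033 − 5 days = Jun 26, 2033.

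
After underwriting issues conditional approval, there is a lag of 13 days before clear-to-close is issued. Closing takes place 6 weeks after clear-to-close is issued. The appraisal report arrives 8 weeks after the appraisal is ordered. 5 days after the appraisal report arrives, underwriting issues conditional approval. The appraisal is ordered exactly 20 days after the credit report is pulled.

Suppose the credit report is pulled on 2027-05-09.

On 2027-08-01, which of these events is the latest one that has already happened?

Underwriting issues conditional approval

The credit report is pulled: May 9, 2027.
The appraisal is ordered: May 9, 2027 + 20 days = May 29, 2027.
The appraisal report arrives: May 29, 2027 + 8 weeks = Jul 24, 2027.
Underwriting issues conditional approval: Jul 24, 2027 + 5 days = Jul 29, 2027.
Clear-to-close is issued: Jul 29, 2027 + 13 days = Aug 11, 2027.
Closing takes place: Aug 11, 2027 + 6 weeks = Sep 22, 2027.
Aug 1, 2027 falls between when underwriting issues conditional approval (Jul 29, 2027) and when clear-to-close is issued (Aug 11, 2027).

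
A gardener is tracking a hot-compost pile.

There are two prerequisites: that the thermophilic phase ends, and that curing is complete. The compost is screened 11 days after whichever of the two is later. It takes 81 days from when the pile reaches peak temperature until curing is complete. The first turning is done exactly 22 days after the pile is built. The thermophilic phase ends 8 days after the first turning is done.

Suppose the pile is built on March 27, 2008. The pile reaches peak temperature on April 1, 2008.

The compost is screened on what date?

July 2, 2008

The pile is built: Mar 27, 2008.
The first turning is done: Mar 27, 2008 + 22 days = Apr 18, 2008.
The thermophilic phase ends: Apr 18, 2008 + 8 days = Apr 26, 2008.
The pile reaches peak temperature: Apr 1, 2008.
Curing is complete: Apr 1, 2008 + 81 days = Jun 21, 2008.
Both prerequisites met — the thermophilic phase ends (Apr 26, 2008), curing is complete (Jun 21, 2008); the later is Jun 21, 2008.
The compost is screened: Jun 21, 2008 + 11 days = Jul 2, 2008.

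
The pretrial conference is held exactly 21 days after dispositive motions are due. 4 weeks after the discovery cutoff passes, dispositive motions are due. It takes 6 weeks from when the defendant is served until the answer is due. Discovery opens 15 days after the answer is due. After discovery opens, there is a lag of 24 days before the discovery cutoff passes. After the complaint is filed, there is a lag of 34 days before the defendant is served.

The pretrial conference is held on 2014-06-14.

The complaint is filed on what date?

2014-01-01

The pretrial conference is held: Jun 14, 2014.
Dispositive motions are due: Jun 14, 2014 − 21 days = May 24, 2014.
The discovery cutoff passes: May 24, 2014 − 4 weeks = Apr 26, 2014.
Discovery opens: Apr 26, 2014 − 24 days = Apr 2, 2014.
The answer is due: Apr 2, 2014 − 15 days = Mar 18, 2014.
The defendant is served: Mar 18, 2014 − 6 weeks = Feb 4, 2014.
The complaint is filed: Feb 4, 2014 − 34 days = Jan 1, 2014.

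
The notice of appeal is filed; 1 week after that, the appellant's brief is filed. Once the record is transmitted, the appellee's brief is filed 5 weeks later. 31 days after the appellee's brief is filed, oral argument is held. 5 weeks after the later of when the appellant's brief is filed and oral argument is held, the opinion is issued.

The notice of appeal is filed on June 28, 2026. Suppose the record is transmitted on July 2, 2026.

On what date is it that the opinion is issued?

October 11, 2026

The notice of appeal is filed: Jun 28, 2026.
The appellant's brief is filed: Jun 28, 2026 + 1 week = Jul 5, 2026.
The record is transmitted: Jul 2, 2026.
The appellee's brief is filed: Jul 2, 2026 + 5 weeks = Aug 6, 2026.
Oral argument is held: Aug 6, 2026 + 31 days = Sep 6, 2026.
Both prerequisites met — the appellant's brief is filed (Jul 5, 2026), oral argument is held (Sep 6, 2026); the later is Sep 6, 2026.
The opinion is issued: Sep 6, 2026 + 5 weeks = Oct 11, 2026.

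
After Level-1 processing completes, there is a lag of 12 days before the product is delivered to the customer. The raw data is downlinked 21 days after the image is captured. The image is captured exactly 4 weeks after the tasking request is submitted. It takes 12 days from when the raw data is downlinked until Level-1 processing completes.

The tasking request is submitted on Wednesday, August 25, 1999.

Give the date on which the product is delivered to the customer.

The tasking request is submitted: Aug 25, 1999.
The image is captured: Aug 25, 1999 + 4 weeks = Sep 22, 1999.
The raw data is downlinked: Sep 22, 1999 + 21 days = Oct 13, 1999.
Level-1 processing completes: Oct 13, 1999 + 12 days = Oct 25, 1999.
The product is delivered to the customer: Oct 25, 1999 + 12 days = Nov 6, 1999.

Saturday, November 6, 1999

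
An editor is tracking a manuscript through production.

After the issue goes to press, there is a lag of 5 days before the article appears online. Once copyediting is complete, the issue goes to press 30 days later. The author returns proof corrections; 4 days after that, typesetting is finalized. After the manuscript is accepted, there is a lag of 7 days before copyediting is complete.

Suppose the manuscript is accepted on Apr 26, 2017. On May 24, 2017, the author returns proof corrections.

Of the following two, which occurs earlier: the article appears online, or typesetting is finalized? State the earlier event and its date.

Typesetting is finalized — May 28, 2017

The manuscript is accepted: Apr 26, 2017.
Copyediting is complete: Apr 26, 2017 + 7 days = May 3, 2017.
The issue goes to press: May 3, 2017 + 30 days = Jun 2, 2017.
The article appears online: Jun 2, 2017 + 5 days = Jun 7, 2017.
The author returns proof corrections: May 24, 2017.
Typesetting is finalized: May 24, 2017 + 4 days = May 28, 2017.
Comparing: the article appears online on Jun 7, 2017 vs typesetting is finalized on May 28, 2017. Earlier: typesetting is finalized.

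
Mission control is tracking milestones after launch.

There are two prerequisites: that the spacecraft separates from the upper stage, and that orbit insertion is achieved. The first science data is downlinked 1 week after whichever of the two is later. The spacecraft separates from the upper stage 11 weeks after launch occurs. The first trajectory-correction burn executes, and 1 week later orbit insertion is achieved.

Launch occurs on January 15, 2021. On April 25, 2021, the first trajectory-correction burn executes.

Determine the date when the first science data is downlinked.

Launch occurs: Jan 15, 2021.
The spacecraft separates from the upper stage: Jan 15, 2021 + 11 weeks = Apr 2, 2021.
The first trajectory-correction burn executes: Apr 25, 2021.
Orbit insertion is achieved: Apr 25, 2021 + 1 week = May 2, 2021.
Both prerequisites met — the spacecraft separates from the upper stage (Apr 2, 2021), orbit insertion is achieved (May 2, 2021); the later is May 2, 2021.
The first science data is downlinked: May 2, 2021 + 1 week = May 9, 2021.

May 9, 2021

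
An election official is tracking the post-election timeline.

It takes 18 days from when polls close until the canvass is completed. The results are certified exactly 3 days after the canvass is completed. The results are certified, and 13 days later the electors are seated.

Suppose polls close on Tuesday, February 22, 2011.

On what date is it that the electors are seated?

Polls close: Feb 22, 2011.
The canvass is completed: Feb 22, 2011 + 18 days = Mar 12, 2011.
The results are certified: Mar 12, 2011 + 3 days = Mar 15, 2011.
The electors are seated: Mar 15, 2011 + 13 days = Mar 28, 2011.

Monday, March 28, 2011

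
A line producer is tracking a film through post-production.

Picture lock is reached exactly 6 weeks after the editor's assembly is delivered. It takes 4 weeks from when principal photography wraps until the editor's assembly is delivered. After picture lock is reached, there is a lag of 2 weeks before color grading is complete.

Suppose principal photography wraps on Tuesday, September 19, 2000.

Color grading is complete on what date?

Tuesday, December 12, 2000

Principal photography wraps: Sep 19, 2000.
The editor's assembly is delivered: Sep 19, 2000 + 4 weeks = Oct 17, 2000.
Picture lock is reached: Oct 17, 2000 + 6 weeks = Nov 28, 2000.
Color grading is complete: Nov 28, 2000 + 2 weeks = Dec 12, 2000.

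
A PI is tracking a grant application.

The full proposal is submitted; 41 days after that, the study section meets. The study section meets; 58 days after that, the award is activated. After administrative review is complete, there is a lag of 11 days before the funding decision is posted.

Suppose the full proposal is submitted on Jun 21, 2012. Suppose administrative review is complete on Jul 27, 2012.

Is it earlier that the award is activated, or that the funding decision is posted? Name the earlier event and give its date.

The funding decision is posted — Aug 7, 2012

The full proposal is submitted: Jun 21, 2012.
The study section meets: Jun 21, 2012 + 41 days = Aug 1, 2012.
The award is activated: Aug 1, 2012 + 58 days = Sep 28, 2012.
Administrative review is complete: Jul 27, 2012.
The funding decision is posted: Jul 27, 2012 + 11 days = Aug 7, 2012.
Comparing: the award is activated on Sep 28, 2012 vs the funding decision is posted on Aug 7, 2012. Earlier: the funding decision is posted.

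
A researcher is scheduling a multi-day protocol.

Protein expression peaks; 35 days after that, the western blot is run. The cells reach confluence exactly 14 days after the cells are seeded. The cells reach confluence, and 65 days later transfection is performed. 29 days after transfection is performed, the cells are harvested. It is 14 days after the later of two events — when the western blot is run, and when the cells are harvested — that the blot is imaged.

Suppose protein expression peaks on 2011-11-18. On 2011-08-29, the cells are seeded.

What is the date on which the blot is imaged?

2012-01-06

Protein expression peaks: Nov 18, 2011.
The western blot is run: Nov 18, 2011 + 35 days = Dec 23, 2011.
The cells are seeded: Aug 29, 2011.
The cells reach confluence: Aug 29, 2011 + 14 days = Sep 12, 2011.
Transfection is performed: Sep 12, 2011 + 65 days = Nov 16, 2011.
The cells are harvested: Nov 16, 2011 + 29 days = Dec 15, 2011.
Both prerequisites met — the western blot is run (Dec 23, 2011), the cells are harvested (Dec 15, 2011); the later is Dec 23, 2011.
The blot is imaged: Dec 23, 2011 + 14 days = Jan 6, 2012.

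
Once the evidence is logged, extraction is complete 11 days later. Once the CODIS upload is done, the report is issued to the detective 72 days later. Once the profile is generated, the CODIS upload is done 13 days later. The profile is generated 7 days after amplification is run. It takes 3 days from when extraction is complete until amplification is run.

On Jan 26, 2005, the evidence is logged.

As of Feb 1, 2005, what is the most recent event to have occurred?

The evidence is logged: Jan 26, 2005.
Extraction is complete: Jan 26, 2005 + 11 days = Feb 6, 2005.
Amplification is run: Feb 6, 2005 + 3 days = Feb 9, 2005.
The profile is generated: Feb 9, 2005 + 7 days = Feb 16, 2005.
The CODIS upload is done: Feb 16, 2005 + 13 days = Mar 1, 2005.
The report is issued to the detective: Mar 1, 2005 + 72 days = May 12, 2005.
Feb 1, 2005 falls between when the evidence is logged (Jan 26, 2005) and when extraction is complete (Feb 6, 2005).

The evidence is logged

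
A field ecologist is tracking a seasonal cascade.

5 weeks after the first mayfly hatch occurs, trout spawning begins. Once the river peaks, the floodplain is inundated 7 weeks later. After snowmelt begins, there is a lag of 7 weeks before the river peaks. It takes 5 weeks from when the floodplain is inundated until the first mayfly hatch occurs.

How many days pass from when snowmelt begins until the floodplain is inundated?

98 days

Causal path: snowmelt begins → the river peaks → the floodplain is inundated.
Total delay along the path: 7 + 7 weeks = 14 weeks = 98 days.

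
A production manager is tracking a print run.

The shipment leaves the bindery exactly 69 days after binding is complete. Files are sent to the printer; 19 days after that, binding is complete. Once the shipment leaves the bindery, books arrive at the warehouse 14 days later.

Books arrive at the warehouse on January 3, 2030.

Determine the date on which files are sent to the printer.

Books arrive at the warehouse: Jan 3, 2030.
The shipment leaves the bindery: Jan 3, 2030 − 14 days = Dec 20, 2029.
Binding is complete: Dec 20, 2029 − 69 days = Oct 12, 2029.
Files are sent to the printer: Oct 12, 2029 − 19 days = Sep 23, 2029.

September 23, 2029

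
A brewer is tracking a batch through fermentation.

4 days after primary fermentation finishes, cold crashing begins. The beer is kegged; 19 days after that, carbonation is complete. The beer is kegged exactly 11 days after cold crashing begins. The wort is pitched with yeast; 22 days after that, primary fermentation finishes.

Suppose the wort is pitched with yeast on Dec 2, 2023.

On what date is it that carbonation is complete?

The wort is pitched with yeast: Dec 2, 2023.
Primary fermentation finishes: Dec 2, 2023 + 22 days = Dec 24, 2023.
Cold crashing begins: Dec 24, 2023 + 4 days = Dec 28, 2023.
The beer is kegged: Dec 28, 2023 + 11 days = Jan 8, 2024.
Carbonation is complete: Jan 8, 2024 + 19 days = Jan 27, 2024.

Jan 27, 2024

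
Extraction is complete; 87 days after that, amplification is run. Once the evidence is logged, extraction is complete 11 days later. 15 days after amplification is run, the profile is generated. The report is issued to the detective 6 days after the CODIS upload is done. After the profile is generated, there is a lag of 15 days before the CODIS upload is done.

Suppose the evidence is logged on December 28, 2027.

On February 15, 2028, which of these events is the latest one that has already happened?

The evidence is logged: Dec 28, 2027.
Extraction is complete: Dec 28, 2027 + 11 days = Jan 8, 2028.
Amplification is run: Jan 8, 2028 + 87 days = Apr 4, 2028.
The profile is generated: Apr 4, 2028 + 15 days = Apr 19, 2028.
The CODIS upload is done: Apr 19, 2028 + 15 days = May 4, 2028.
The report is issued to the detective: May 4, 2028 + 6 days = May 10, 2028.
Feb 15, 2028 falls between when extraction is complete (Jan 8, 2028) and when amplification is run (Apr 4, 2028).

Extraction is complete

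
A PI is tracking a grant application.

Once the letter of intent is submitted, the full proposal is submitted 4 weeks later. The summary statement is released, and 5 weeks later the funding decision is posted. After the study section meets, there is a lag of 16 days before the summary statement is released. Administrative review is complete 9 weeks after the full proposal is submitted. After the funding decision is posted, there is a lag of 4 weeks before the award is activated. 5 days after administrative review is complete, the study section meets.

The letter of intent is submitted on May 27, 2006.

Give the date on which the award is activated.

The letter of intent is submitted: May 27, 2006.
The full proposal is submitted: May 27, 2006 + 4 weeks = Jun 24, 2006.
Administrative review is complete: Jun 24, 2006 + 9 weeks = Aug 26, 2006.
The study section meets: Aug 26, 2006 + 5 days = Aug 31, 2006.
The summary statement is released: Aug 31, 2006 + 16 days = Sep 16, 2006.
The funding decision is posted: Sep 16, 2006 + 5 weeks = Oct 21, 2006.
The award is activated: Oct 21, 2006 + 4 weeks = Nov 18, 2006.

Nov 18, 2006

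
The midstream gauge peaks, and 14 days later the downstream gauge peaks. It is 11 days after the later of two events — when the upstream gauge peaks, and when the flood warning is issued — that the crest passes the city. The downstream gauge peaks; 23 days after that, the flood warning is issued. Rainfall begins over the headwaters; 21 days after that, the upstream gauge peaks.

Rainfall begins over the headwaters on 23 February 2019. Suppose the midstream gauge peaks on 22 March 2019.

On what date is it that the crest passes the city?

Rainfall begins over the headwaters: Feb 23, 2019.
The upstream gauge peaks: Feb 23, 2019 + 21 days = Mar 16, 2019.
The midstream gauge peaks: Mar 22, 2019.
The downstream gauge peaks: Mar 22, 2019 + 14 days = Apr 5, 2019.
The flood warning is issued: Apr 5, 2019 + 23 days = Apr 28, 2019.
Both prerequisites met — the upstream gauge peaks (Mar 16, 2019), the flood warning is issued (Apr 28, 2019); the later is Apr 28, 2019.
The crest passes the city: Apr 28, 2019 + 11 days = May 9, 2019.

9 May 2019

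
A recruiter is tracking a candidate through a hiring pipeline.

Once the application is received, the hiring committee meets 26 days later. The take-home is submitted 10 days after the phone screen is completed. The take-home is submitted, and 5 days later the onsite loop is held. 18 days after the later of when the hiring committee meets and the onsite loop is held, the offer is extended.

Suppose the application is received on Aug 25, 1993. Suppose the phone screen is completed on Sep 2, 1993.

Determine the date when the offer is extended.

Oct 8, 1993

The application is received: Aug 25, 1993.
The hiring committee meets: Aug 25, 1993 + 26 days = Sep 20, 1993.
The phone screen is completed: Sep 2, 1993.
The take-home is submitted: Sep 2, 1993 + 10 days = Sep 12, 1993.
The onsite loop is held: Sep 12, 1993 + 5 days = Sep 17, 1993.
Both prerequisites met — the hiring committee meets (Sep 20, 1993), the onsite loop is held (Sep 17, 1993); the later is Sep 20, 1993.
The offer is extended: Sep 20, 1993 + 18 days = Oct 8, 1993.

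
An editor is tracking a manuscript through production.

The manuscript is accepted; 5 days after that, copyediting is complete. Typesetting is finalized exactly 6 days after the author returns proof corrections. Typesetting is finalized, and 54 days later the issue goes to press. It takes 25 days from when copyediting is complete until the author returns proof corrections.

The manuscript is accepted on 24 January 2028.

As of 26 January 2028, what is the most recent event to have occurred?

The manuscript is accepted: Jan 24, 2028.
Copyediting is complete: Jan 24, 2028 + 5 days = Jan 29, 2028.
The author returns proof corrections: Jan 29, 2028 + 25 days = Feb 23, 2028.
Typesetting is finalized: Feb 23, 2028 + 6 days = Feb 29, 2028.
The issue goes to press: Feb 29, 2028 + 54 days = Apr 23, 2028.
Jan 26, 2028 falls between when the manuscript is accepted (Jan 24, 2028) and when copyediting is complete (Jan 29, 2028).

The manuscript is accepted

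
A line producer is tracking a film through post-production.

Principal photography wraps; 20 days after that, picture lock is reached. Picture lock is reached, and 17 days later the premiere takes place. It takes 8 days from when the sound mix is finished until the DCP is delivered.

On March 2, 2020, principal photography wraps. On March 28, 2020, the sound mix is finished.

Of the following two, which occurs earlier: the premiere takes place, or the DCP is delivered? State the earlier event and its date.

Principal photography wraps: Mar 2, 2020.
Picture lock is reached: Mar 2, 2020 + 20 days = Mar 22, 2020.
The premiere takes place: Mar 22, 2020 + 17 days = Apr 8, 2020.
The sound mix is finished: Mar 28, 2020.
The DCP is delivered: Mar 28, 2020 + 8 days = Apr 5, 2020.
Comparing: the premiere takes place on Apr 8, 2020 vs the DCP is delivered on Apr 5, 2020. Earlier: the DCP is delivered.

The DCP is delivered — April 5, 2020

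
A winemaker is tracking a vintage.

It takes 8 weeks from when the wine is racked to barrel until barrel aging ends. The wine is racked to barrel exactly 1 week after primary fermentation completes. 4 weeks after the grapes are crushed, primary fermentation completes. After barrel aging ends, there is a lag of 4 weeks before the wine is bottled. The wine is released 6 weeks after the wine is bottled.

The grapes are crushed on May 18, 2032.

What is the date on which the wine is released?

The grapes are crushed: May 18, 2032.
Primary fermentation completes: May 18, 2032 + 4 weeks = Jun 15, 2032.
The wine is racked to barrel: Jun 15, 2032 + 1 week = Jun 22, 2032.
Barrel aging ends: Jun 22, 2032 + 8 weeks = Aug 17, 2032.
The wine is bottled: Aug 17, 2032 + 4 weeks = Sep 14, 2032.
The wine is released: Sep 14, 2032 + 6 weeks = Oct 26, 2032.

Oct 26, 2032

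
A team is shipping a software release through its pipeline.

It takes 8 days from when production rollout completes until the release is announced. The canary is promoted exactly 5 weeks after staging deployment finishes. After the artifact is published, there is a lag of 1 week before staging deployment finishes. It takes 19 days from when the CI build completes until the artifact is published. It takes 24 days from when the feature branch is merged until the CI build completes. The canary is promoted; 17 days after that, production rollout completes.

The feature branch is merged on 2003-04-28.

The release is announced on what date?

2003-08-16

The feature branch is merged: Apr 28, 2003.
The CI build completes: Apr 28, 2003 + 24 days = May 22, 2003.
The artifact is published: May 22, 2003 + 19 days = Jun 10, 2003.
Staging deployment finishes: Jun 10, 2003 + 1 week = Jun 17, 2003.
The canary is promoted: Jun 17, 2003 + 5 weeks = Jul 22, 2003.
Production rollout completes: Jul 22, 2003 + 17 days = Aug 8, 2003.
The release is announced: Aug 8, 2003 + 8 days = Aug 16, 2003.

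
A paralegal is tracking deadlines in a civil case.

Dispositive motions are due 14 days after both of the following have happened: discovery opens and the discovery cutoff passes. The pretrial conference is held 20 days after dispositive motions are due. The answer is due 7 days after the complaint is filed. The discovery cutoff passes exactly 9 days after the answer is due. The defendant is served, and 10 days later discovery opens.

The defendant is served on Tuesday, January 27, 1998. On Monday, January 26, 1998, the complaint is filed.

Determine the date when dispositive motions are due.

Wednesday, February 25, 1998

The defendant is served: Jan 27, 1998.
Discovery opens: Jan 27, 1998 + 10 days = Feb 6, 1998.
The complaint is filed: Jan 26, 1998.
The answer is due: Jan 26, 1998 + 7 days = Feb 2, 1998.
The discovery cutoff passes: Feb 2, 1998 + 9 days = Feb 11, 1998.
Both prerequisites met — discovery opens (Feb 6, 1998), the discovery cutoff passes (Feb 11, 1998); the later is Feb 11, 1998.
Dispositive motions are due: Feb 11, 1998 + 14 days = Feb 25, 1998.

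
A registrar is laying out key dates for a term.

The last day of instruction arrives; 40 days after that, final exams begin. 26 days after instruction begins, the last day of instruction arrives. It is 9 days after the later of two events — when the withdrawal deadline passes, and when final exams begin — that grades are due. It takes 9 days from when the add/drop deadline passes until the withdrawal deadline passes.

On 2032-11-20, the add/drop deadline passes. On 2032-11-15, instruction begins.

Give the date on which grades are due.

2033-01-29

The add/drop deadline passes: Nov 20, 2032.
The withdrawal deadline passes: Nov 20, 2032 + 9 days = Nov 29, 2032.
Instruction begins: Nov 15, 2032.
The last day of instruction arrives: Nov 15, 2032 + 26 days = Dec 11, 2032.
Final exams begin: Dec 11, 2032 + 40 days = Jan 20, 2033.
Both prerequisites met — the withdrawal deadline passes (Nov 29, 2032), final exams begin (Jan 20, 2033); the later is Jan 20, 2033.
Grades are due: Jan 20, 2033 + 9 days = Jan 29, 2033.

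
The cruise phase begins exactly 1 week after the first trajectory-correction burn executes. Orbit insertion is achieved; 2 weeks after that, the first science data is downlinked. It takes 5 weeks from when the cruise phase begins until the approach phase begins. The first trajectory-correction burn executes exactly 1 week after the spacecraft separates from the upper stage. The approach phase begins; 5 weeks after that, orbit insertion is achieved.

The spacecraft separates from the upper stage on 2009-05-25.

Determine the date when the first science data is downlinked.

2009-08-31

The spacecraft separates from the upper stage: May 25, 2009.
The first trajectory-correction burn executes: May 25, 2009 + 1 week = Jun 1, 2009.
The cruise phase begins: Jun 1, 2009 + 1 week = Jun 8, 2009.
The approach phase begins: Jun 8, 2009 + 5 weeks = Jul 13, 2009.
Orbit insertion is achieved: Jul 13, 2009 + 5 weeks = Aug 17, 2009.
The first science data is downlinked: Aug 17, 2009 + 2 weeks = Aug 31, 2009.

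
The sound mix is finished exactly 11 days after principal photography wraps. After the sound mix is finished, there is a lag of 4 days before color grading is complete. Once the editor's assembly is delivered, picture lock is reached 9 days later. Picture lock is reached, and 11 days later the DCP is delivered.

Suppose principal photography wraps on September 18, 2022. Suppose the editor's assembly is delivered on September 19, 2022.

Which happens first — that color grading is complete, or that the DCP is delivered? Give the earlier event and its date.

Color grading is complete — October 3, 2022

Principal photography wraps: Sep 18, 2022.
The sound mix is finished: Sep 18, 2022 + 11 days = Sep 29, 2022.
Color grading is complete: Sep 29, 2022 + 4 days = Oct 3, 2022.
The editor's assembly is delivered: Sep 19, 2022.
Picture lock is reached: Sep 19, 2022 + 9 days = Sep 28, 2022.
The DCP is delivered: Sep 28, 2022 + 11 days = Oct 9, 2022.
Comparing: color grading is complete on Oct 3, 2022 vs the DCP is delivered on Oct 9, 2022. Earlier: color grading is complete.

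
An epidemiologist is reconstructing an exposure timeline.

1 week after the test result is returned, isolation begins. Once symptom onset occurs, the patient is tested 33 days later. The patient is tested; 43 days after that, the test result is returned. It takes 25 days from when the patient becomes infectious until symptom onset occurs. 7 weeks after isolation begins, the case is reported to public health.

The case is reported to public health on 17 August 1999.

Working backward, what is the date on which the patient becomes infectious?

13 March 1999

The case is reported to public health: Aug 17, 1999.
Isolation begins: Aug 17, 1999 − 7 weeks = Jun 29, 1999.
The test result is returned: Jun 29, 1999 − 1 week = Jun 22, 1999.
The patient is tested: Jun 22, 1999 − 43 days = May 10, 1999.
Symptom onset occurs: May 10, 1999 − 33 days = Apr 7, 1999.
The patient becomes infectious: Apr 7, 1999 − 25 days = Mar 13, 1999.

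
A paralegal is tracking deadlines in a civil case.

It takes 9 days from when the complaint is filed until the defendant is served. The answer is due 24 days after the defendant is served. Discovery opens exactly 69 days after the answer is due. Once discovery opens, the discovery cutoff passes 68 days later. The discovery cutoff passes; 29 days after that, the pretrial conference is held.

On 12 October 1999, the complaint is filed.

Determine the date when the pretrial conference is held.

28 April 2000

The complaint is filed: Oct 12, 1999.
The defendant is served: Oct 12, 1999 + 9 days = Oct 21, 1999.
The answer is due: Oct 21, 1999 + 24 days = Nov 14, 1999.
Discovery opens: Nov 14, 1999 + 69 days = Jan 22, 2000.
The discovery cutoff passes: Jan 22, 2000 + 68 days = Mar 30, 2000.
The pretrial conference is held: Mar 30, 2000 + 29 days = Apr 28, 2000.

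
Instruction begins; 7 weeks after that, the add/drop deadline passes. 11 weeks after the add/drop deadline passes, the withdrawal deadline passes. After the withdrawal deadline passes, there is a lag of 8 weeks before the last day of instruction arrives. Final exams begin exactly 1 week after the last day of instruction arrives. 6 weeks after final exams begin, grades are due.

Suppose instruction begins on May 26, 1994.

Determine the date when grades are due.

Instruction begins: May 26, 1994.
The add/drop deadline passes: May 26, 1994 + 7 weeks = Jul 14, 1994.
The withdrawal deadline passes: Jul 14, 1994 + 11 weeks = Sep 29, 1994.
The last day of instruction arrives: Sep 29, 1994 + 8 weeks = Nov 24, 1994.
Final exams begin: Nov 24, 1994 + 1 week = Dec 1, 1994.
Grades are due: Dec 1, 1994 + 6 weeks = Jan 12, 1995.

Jan 12, 1995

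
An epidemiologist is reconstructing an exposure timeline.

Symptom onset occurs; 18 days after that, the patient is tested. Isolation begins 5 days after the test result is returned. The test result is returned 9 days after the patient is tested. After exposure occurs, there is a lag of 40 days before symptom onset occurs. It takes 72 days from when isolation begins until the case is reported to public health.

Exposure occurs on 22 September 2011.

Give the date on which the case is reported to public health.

13 February 2012

Exposure occurs: Sep 22, 2011.
Symptom onset occurs: Sep 22, 2011 + 40 days = Nov 1, 2011.
The patient is tested: Nov 1, 2011 + 18 days = Nov 19, 2011.
The test result is returned: Nov 19, 2011 + 9 days = Nov 28, 2011.
Isolation begins: Nov 28, 2011 + 5 days = Dec 3, 2011.
The case is reported to public health: Dec 3, 2011 + 72 days = Feb 13, 2012.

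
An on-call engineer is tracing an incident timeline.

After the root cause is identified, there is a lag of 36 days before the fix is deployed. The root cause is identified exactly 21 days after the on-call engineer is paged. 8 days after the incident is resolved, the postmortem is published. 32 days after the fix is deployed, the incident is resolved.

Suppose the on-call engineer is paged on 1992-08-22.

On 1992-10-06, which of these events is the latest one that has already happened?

The on-call engineer is paged: Aug 22, 1992.
The root cause is identified: Aug 22, 1992 + 21 days = Sep 12, 1992.
The fix is deployed: Sep 12, 1992 + 36 days = Oct 18, 1992.
The incident is resolved: Oct 18, 1992 + 32 days = Nov 19, 1992.
The postmortem is published: Nov 19, 1992 + 8 days = Nov 27, 1992.
Oct 6, 1992 falls between when the root cause is identified (Sep 12, 1992) and when the fix is deployed (Oct 18, 1992).

The root cause is identified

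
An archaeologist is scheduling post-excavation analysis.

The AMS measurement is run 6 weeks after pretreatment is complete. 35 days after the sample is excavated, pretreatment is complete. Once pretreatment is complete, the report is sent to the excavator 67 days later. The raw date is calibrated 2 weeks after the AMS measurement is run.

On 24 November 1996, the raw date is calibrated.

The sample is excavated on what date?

The raw date is calibrated: Nov 24, 1996.
The AMS measurement is run: Nov 24, 1996 − 2 weeks = Nov 10, 1996.
Pretreatment is complete: Nov 10, 1996 − 6 weeks = Sep 29, 1996.
The sample is excavated: Sep 29, 1996 − 35 days = Aug 25, 1996.

25 August 1996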